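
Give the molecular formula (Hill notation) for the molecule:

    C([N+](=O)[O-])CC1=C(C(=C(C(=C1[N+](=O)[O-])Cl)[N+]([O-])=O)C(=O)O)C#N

Heavy atoms from the SMILES: 10 C, 1 Cl, 4 N, 8 O.
Implicit hydrogens by atom environment:
  6 × C (aromatic): no H
  4 × O: no H
  3 × N (charge +1): no H
  3 × O (charge -1): no H
  2 × C: 2 H each → 4
  2 × C: no H
  1 × Cl: no H
  1 × N: no H
  1 × O: 1 H
  Total hydrogens = 5.
Molecular formula: C10H5ClN4O8

C10H5ClN4O8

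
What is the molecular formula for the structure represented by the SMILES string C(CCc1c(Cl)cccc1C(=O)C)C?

Heavy atoms from the SMILES: 12 C, 1 Cl, 1 O.
Implicit hydrogens by atom environment:
  3 × C: 2 H each → 6
  3 × C (aromatic): 1 H each → 3
  3 × C (aromatic): no H
  2 × C: 3 H each → 6
  1 × C: no H
  1 × Cl: no H
  1 × O: no H
  Total hydrogens = 15.
Molecular formula: C12H15ClO

C12H15ClO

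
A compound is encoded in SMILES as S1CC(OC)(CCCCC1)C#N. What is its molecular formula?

Heavy atoms from the SMILES: 9 C, 1 N, 1 O, 1 S.
Implicit hydrogens by atom environment:
  6 × C: 2 H each → 12
  2 × C: no H
  1 × C: 3 H
  1 × N: no H
  1 × O: no H
  1 × S: no H
  Total hydrogens = 15.
Molecular formula: C9H15NOS

C9H15NOS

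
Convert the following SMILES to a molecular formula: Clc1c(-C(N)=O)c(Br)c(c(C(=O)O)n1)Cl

Heavy atoms from the SMILES: 1 Br, 7 C, 2 Cl, 2 N, 3 O.
Implicit hydrogens by atom environment:
  5 × C (aromatic): no H
  2 × C: no H
  2 × Cl: no H
  2 × O: no H
  1 × Br: no H
  1 × N: 2 H
  1 × N (aromatic): no H
  1 × O: 1 H
  Total hydrogens = 3.
Molecular formula: C7H3BrCl2N2O3

C7H3BrCl2N2O3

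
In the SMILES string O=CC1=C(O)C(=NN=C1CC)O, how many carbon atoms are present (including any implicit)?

The symbol for carbon appears 7 times in the SMILES.

7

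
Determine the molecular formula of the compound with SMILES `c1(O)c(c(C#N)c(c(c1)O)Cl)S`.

Heavy atoms from the SMILES: 7 C, 1 Cl, 1 N, 2 O, 1 S.
Implicit hydrogens by atom environment:
  5 × C (aromatic): no H
  2 × O: 1 H each → 2
  1 × C (aromatic): 1 H
  1 × C: no H
  1 × Cl: no H
  1 × N: no H
  1 × S: 1 H
  Total hydrogens = 4.
Molecular formula: C7H4ClNO2S

C7H4ClNO2S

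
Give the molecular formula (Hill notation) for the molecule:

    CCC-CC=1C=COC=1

Heavy atoms from the SMILES: 8 C, 1 O.
Implicit hydrogens by atom environment:
  3 × C: 2 H each → 6
  3 × C (aromatic): 1 H each → 3
  1 × C: 3 H
  1 × C (aromatic): no H
  1 × O (aromatic): no H
  Total hydrogens = 12.
Molecular formula: C8H12O

C8H12O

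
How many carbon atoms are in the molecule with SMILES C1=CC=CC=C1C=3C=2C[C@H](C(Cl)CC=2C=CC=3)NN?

16

The symbol for carbon appears 16 times in the SMILES. (Cl is a single chlorine, not C + l.)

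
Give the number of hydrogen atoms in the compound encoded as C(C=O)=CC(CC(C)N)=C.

Hydrogens are implicit in SMILES; fill each atom to its normal valence:
  4 × C: 1 H each → 4
  2 × C: 2 H each → 4
  1 × C: 3 H
  1 × C: no H
  1 × N: 2 H
  1 × O: no H
  Total hydrogens = 13.

13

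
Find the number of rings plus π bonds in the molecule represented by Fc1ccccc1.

4

Molecular formula from the SMILES: C6H5F.
DoU = (2C + 2 + N − H − X)/2 = (2·6 + 2 + 0 − 5 − 1)/2 = 8/2 = 4.
(Structurally: 1 ring(s) + 3 π bond(s) = 4.)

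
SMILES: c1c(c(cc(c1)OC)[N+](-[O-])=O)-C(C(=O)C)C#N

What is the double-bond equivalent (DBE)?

8

Molecular formula from the SMILES: C11H10N2O4.
DoU = (2C + 2 + N − H − X)/2 = (2·11 + 2 + 2 − 10 − 0)/2 = 16/2 = 8.
(Structurally: 1 ring(s) + 7 π bond(s) = 8.)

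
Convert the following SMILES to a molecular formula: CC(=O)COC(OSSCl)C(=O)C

Heavy atoms from the SMILES: 6 C, 1 Cl, 4 O, 2 S.
Implicit hydrogens by atom environment:
  4 × O: no H
  2 × C: 3 H each → 6
  2 × C: no H
  2 × S: no H
  1 × C: 2 H
  1 × C: 1 H
  1 × Cl: no H
  Total hydrogens = 9.
Molecular formula: C6H9ClO4S2

C6H9ClO4S2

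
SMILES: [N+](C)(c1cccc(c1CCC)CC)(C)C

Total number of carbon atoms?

14

The symbol for carbon appears 14 times in the SMILES. Lowercase c denotes aromatic carbon and counts toward C.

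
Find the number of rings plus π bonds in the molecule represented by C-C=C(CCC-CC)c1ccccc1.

5

Molecular formula from the SMILES: C14H20.
DoU = (2C + 2 + N − H − X)/2 = (2·14 + 2 + 0 − 20 − 0)/2 = 10/2 = 5.
(Structurally: 1 ring(s) + 4 π bond(s) = 5.)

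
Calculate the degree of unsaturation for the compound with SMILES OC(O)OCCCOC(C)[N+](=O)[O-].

Molecular formula from the SMILES: C6H13NO6.
DoU = (2C + 2 + N − H − X)/2 = (2·6 + 2 + 1 − 13 − 0)/2 = 2/2 = 1.
(Structurally: 0 ring(s) + 1 π bond(s) = 1.)

1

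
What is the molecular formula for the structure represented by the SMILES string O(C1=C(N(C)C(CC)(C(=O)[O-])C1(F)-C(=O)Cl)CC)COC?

C13H18ClFNO5-

Heavy atoms from the SMILES: 13 C, 1 Cl, 1 F, 1 N, 5 O.
Implicit hydrogens by atom environment:
  6 × C: no H
  4 × C: 3 H each → 12
  4 × O: no H
  3 × C: 2 H each → 6
  1 × Cl: no H
  1 × F: no H
  1 × N: no H
  1 × O (charge -1): no H
  Total hydrogens = 18.
Net charge -1.
Molecular formula: C13H18ClFNO5-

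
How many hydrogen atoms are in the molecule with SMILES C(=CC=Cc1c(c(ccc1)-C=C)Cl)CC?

Hydrogens are implicit in SMILES; fill each atom to its normal valence:
  5 × C: 1 H each → 5
  3 × C (aromatic): 1 H each → 3
  3 × C (aromatic): no H
  2 × C: 2 H each → 4
  1 × C: 3 H
  1 × Cl: no H
  Total hydrogens = 15.

15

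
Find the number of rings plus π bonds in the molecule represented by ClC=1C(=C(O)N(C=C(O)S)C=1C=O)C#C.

Molecular formula from the SMILES: C9H6ClNO3S.
DoU = (2C + 2 + N − H − X)/2 = (2·9 + 2 + 1 − 6 − 1)/2 = 14/2 = 7.
(Structurally: 1 ring(s) + 6 π bond(s) = 7.)

7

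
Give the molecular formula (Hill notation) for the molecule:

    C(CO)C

Heavy atoms from the SMILES: 3 C, 1 O.
Implicit hydrogens by atom environment:
  2 × C: 2 H each → 4
  1 × C: 3 H
  1 × O: 1 H
  Total hydrogens = 8.
Molecular formula: C3H8O

C3H8O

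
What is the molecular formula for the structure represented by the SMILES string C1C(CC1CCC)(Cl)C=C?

Heavy atoms from the SMILES: 9 C, 1 Cl.
Implicit hydrogens by atom environment:
  5 × C: 2 H each → 10
  2 × C: 1 H each → 2
  1 × C: 3 H
  1 × C: no H
  1 × Cl: no H
  Total hydrogens = 15.
Molecular formula: C9H15Cl

C9H15Cl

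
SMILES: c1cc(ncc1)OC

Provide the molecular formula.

Heavy atoms from the SMILES: 6 C, 1 N, 1 O.
Implicit hydrogens by atom environment:
  4 × C (aromatic): 1 H each → 4
  1 × C: 3 H
  1 × C (aromatic): no H
  1 × N (aromatic): no H
  1 × O: no H
  Total hydrogens = 7.
Molecular formula: C6H7NO

C6H7NO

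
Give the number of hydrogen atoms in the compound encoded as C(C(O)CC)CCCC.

Hydrogens are implicit in SMILES; fill each atom to its normal valence:
  5 × C: 2 H each → 10
  2 × C: 3 H each → 6
  1 × C: 1 H
  1 × O: 1 H
  Total hydrogens = 18.

18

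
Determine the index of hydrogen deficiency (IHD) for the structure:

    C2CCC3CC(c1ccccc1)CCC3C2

6

Molecular formula from the SMILES: C16H22.
DoU = (2C + 2 + N − H − X)/2 = (2·16 + 2 + 0 − 22 − 0)/2 = 12/2 = 6.
(Structurally: 3 ring(s) + 3 π bond(s) = 6.)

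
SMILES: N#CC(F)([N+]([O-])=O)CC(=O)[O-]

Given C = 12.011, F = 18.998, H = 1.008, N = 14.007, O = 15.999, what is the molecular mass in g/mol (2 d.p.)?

161.07

Molecular formula: C4H2FN2O4-.
M = 4×12.011 + 1×18.998 + 2×1.008 + 2×14.007 + 4×15.999 = 161.07 g/mol.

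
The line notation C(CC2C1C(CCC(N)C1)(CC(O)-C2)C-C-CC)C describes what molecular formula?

Heavy atoms from the SMILES: 17 C, 1 N, 1 O.
Implicit hydrogens by atom environment:
  10 × C: 2 H each → 20
  4 × C: 1 H each → 4
  2 × C: 3 H each → 6
  1 × C: no H
  1 × N: 2 H
  1 × O: 1 H
  Total hydrogens = 33.
Molecular formula: C17H33NO

C17H33NO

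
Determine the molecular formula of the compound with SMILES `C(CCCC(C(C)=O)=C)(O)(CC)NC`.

Heavy atoms from the SMILES: 11 C, 1 N, 2 O.
Implicit hydrogens by atom environment:
  5 × C: 2 H each → 10
  3 × C: 3 H each → 9
  3 × C: no H
  1 × N: 1 H
  1 × O: 1 H
  1 × O: no H
  Total hydrogens = 21.
Molecular formula: C11H21NO2

C11H21NO2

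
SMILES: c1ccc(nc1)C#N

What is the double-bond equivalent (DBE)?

6

Molecular formula from the SMILES: C6H4N2.
DoU = (2C + 2 + N − H − X)/2 = (2·6 + 2 + 2 − 4 − 0)/2 = 12/2 = 6.
(Structurally: 1 ring(s) + 5 π bond(s) = 6.)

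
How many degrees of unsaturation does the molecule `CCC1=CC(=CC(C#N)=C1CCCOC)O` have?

6

Molecular formula from the SMILES: C13H17NO2.
DoU = (2C + 2 + N − H − X)/2 = (2·13 + 2 + 1 − 17 − 0)/2 = 12/2 = 6.
(Structurally: 1 ring(s) + 5 π bond(s) = 6.)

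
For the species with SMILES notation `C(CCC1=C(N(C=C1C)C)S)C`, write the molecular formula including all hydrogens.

Heavy atoms from the SMILES: 10 C, 1 N, 1 S.
Implicit hydrogens by atom environment:
  3 × C: 3 H each → 9
  3 × C: 2 H each → 6
  3 × C (aromatic): no H
  1 × C (aromatic): 1 H
  1 × N (aromatic): no H
  1 × S: 1 H
  Total hydrogens = 17.
Molecular formula: C10H17NS

C10H17NS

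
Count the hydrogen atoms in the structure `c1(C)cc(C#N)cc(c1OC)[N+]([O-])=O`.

Hydrogens are implicit in SMILES; fill each atom to its normal valence:
  4 × C (aromatic): no H
  2 × C: 3 H each → 6
  2 × C (aromatic): 1 H each → 2
  2 × O: no H
  1 × C: no H
  1 × N: no H
  1 × N (charge +1): no H
  1 × O (charge -1): no H
  Total hydrogens = 8.

8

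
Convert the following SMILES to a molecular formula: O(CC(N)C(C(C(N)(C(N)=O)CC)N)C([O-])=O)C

Heavy atoms from the SMILES: 10 C, 4 N, 4 O.
Implicit hydrogens by atom environment:
  4 × N: 2 H each → 8
  3 × C: 1 H each → 3
  3 × C: no H
  3 × O: no H
  2 × C: 3 H each → 6
  2 × C: 2 H each → 4
  1 × O (charge -1): no H
  Total hydrogens = 21.
Net charge -1.
Molecular formula: C10H21N4O4-

C10H21N4O4-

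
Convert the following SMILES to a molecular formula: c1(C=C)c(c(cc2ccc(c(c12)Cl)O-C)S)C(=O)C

Heavy atoms from the SMILES: 15 C, 1 Cl, 2 O, 1 S.
Implicit hydrogens by atom environment:
  7 × C (aromatic): no H
  3 × C (aromatic): 1 H each → 3
  2 × C: 3 H each → 6
  2 × O: no H
  1 × C: 2 H
  1 × C: 1 H
  1 × C: no H
  1 × Cl: no H
  1 × S: 1 H
  Total hydrogens = 13.
Molecular formula: C15H13ClO2S

C15H13ClO2S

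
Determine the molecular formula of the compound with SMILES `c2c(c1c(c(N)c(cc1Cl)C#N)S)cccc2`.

C13H9ClN2S

Heavy atoms from the SMILES: 13 C, 1 Cl, 2 N, 1 S.
Implicit hydrogens by atom environment:
  6 × C (aromatic): 1 H each → 6
  6 × C (aromatic): no H
  1 × C: no H
  1 × Cl: no H
  1 × N: 2 H
  1 × N: no H
  1 × S: 1 H
  Total hydrogens = 9.
Molecular formula: C13H9ClN2S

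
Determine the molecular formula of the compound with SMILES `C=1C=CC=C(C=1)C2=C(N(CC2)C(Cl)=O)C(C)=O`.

Heavy atoms from the SMILES: 13 C, 1 Cl, 1 N, 2 O.
Implicit hydrogens by atom environment:
  5 × C (aromatic): 1 H each → 5
  4 × C: no H
  2 × C: 2 H each → 4
  2 × O: no H
  1 × C: 3 H
  1 × C (aromatic): no H
  1 × Cl: no H
  1 × N: no H
  Total hydrogens = 12.
Molecular formula: C13H12ClNO2

C13H12ClNO2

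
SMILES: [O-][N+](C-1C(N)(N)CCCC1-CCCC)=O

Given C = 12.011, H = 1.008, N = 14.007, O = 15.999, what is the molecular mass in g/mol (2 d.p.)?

Molecular formula: C10H21N3O2.
M = 10×12.011 + 21×1.008 + 3×14.007 + 2×15.999 = 215.30 g/mol.

215.30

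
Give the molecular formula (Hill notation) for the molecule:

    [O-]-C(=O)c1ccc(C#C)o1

C7H3O3-

Heavy atoms from the SMILES: 7 C, 3 O.
Implicit hydrogens by atom environment:
  2 × C (aromatic): 1 H each → 2
  2 × C (aromatic): no H
  2 × C: no H
  1 × C: 1 H
  1 × O (aromatic): no H
  1 × O: no H
  1 × O (charge -1): no H
  Total hydrogens = 3.
Net charge -1.
Molecular formula: C7H3O3-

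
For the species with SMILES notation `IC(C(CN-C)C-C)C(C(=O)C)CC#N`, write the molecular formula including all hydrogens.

C11H19IN2O

Heavy atoms from the SMILES: 11 C, 1 I, 2 N, 1 O.
Implicit hydrogens by atom environment:
  3 × C: 3 H each → 9
  3 × C: 2 H each → 6
  3 × C: 1 H each → 3
  2 × C: no H
  1 × I: no H
  1 × N: 1 H
  1 × N: no H
  1 × O: no H
  Total hydrogens = 19.
Molecular formula: C11H19IN2O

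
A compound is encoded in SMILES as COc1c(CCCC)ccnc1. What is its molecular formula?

Heavy atoms from the SMILES: 10 C, 1 N, 1 O.
Implicit hydrogens by atom environment:
  3 × C: 2 H each → 6
  3 × C (aromatic): 1 H each → 3
  2 × C: 3 H each → 6
  2 × C (aromatic): no H
  1 × N (aromatic): no H
  1 × O: no H
  Total hydrogens = 15.
Molecular formula: C10H15NO

C10H15NO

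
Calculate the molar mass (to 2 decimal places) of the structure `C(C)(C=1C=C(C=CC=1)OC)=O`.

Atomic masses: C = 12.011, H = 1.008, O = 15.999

Molecular formula: C9H10O2.
M = 9×12.011 + 10×1.008 + 2×15.999 = 150.18 g/mol.

150.18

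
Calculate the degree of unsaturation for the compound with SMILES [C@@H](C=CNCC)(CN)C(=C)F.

2

Molecular formula from the SMILES: C8H15FN2.
DoU = (2C + 2 + N − H − X)/2 = (2·8 + 2 + 2 − 15 − 1)/2 = 4/2 = 2.
(Structurally: 0 ring(s) + 2 π bond(s) = 2.)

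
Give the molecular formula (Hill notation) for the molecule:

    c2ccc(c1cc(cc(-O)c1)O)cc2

Heavy atoms from the SMILES: 12 C, 2 O.
Implicit hydrogens by atom environment:
  8 × C (aromatic): 1 H each → 8
  4 × C (aromatic): no H
  2 × O: 1 H each → 2
  Total hydrogens = 10.
Molecular formula: C12H10O2

C12H10O2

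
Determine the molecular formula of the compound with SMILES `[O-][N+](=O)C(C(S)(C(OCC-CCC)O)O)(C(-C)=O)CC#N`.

C12H20N2O6S

Heavy atoms from the SMILES: 12 C, 2 N, 6 O, 1 S.
Implicit hydrogens by atom environment:
  5 × C: 2 H each → 10
  4 × C: no H
  3 × O: no H
  2 × C: 3 H each → 6
  2 × O: 1 H each → 2
  1 × C: 1 H
  1 × N (charge +1): no H
  1 × N: no H
  1 × O (charge -1): no H
  1 × S: 1 H
  Total hydrogens = 20.
Molecular formula: C12H20N2O6S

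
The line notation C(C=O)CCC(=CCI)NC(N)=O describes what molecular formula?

C8H13IN2O2

Heavy atoms from the SMILES: 8 C, 1 I, 2 N, 2 O.
Implicit hydrogens by atom environment:
  4 × C: 2 H each → 8
  2 × C: 1 H each → 2
  2 × C: no H
  2 × O: no H
  1 × I: no H
  1 × N: 2 H
  1 × N: 1 H
  Total hydrogens = 13.
Molecular formula: C8H13IN2O2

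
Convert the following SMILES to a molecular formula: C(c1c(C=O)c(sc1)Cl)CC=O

Heavy atoms from the SMILES: 8 C, 1 Cl, 2 O, 1 S.
Implicit hydrogens by atom environment:
  3 × C (aromatic): no H
  2 × C: 2 H each → 4
  2 × C: 1 H each → 2
  2 × O: no H
  1 × C (aromatic): 1 H
  1 × Cl: no H
  1 × S (aromatic): no H
  Total hydrogens = 7.
Molecular formula: C8H7ClO2S

C8H7ClO2S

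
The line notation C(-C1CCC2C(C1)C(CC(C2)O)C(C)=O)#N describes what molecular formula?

C13H19NO2

Heavy atoms from the SMILES: 13 C, 1 N, 2 O.
Implicit hydrogens by atom environment:
  5 × C: 2 H each → 10
  5 × C: 1 H each → 5
  2 × C: no H
  1 × C: 3 H
  1 × N: no H
  1 × O: 1 H
  1 × O: no H
  Total hydrogens = 19.
Molecular formula: C13H19NO2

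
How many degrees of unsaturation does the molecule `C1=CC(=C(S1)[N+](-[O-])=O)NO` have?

Molecular formula from the SMILES: C4H4N2O3S.
DoU = (2C + 2 + N − H − X)/2 = (2·4 + 2 + 2 − 4 − 0)/2 = 8/2 = 4.
(Structurally: 1 ring(s) + 3 π bond(s) = 4.)

4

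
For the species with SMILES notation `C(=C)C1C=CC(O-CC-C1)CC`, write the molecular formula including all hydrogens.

Heavy atoms from the SMILES: 11 C, 1 O.
Implicit hydrogens by atom environment:
  5 × C: 2 H each → 10
  5 × C: 1 H each → 5
  1 × C: 3 H
  1 × O: no H
  Total hydrogens = 18.
Molecular formula: C11H18O

C11H18O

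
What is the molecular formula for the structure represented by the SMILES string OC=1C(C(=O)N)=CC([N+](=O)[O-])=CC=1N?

Heavy atoms from the SMILES: 7 C, 3 N, 4 O.
Implicit hydrogens by atom environment:
  4 × C (aromatic): no H
  2 × C (aromatic): 1 H each → 2
  2 × N: 2 H each → 4
  2 × O: no H
  1 × C: no H
  1 × N (charge +1): no H
  1 × O: 1 H
  1 × O (charge -1): no H
  Total hydrogens = 7.
Molecular formula: C7H7N3O4

C7H7N3O4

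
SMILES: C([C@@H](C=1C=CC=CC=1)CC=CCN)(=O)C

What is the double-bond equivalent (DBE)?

6

Molecular formula from the SMILES: C13H17NO.
DoU = (2C + 2 + N − H − X)/2 = (2·13 + 2 + 1 − 17 − 0)/2 = 12/2 = 6.
(Structurally: 1 ring(s) + 5 π bond(s) = 6.)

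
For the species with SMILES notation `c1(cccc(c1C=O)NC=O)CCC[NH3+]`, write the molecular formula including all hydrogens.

Heavy atoms from the SMILES: 11 C, 2 N, 2 O.
Implicit hydrogens by atom environment:
  3 × C: 2 H each → 6
  3 × C (aromatic): 1 H each → 3
  3 × C (aromatic): no H
  2 × C: 1 H each → 2
  2 × O: no H
  1 × N (charge +1): 3 H
  1 × N: 1 H
  Total hydrogens = 15.
Net charge +1.
Molecular formula: C11H15N2O2+

C11H15N2O2+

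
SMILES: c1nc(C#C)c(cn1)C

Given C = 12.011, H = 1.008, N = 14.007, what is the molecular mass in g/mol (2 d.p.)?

Molecular formula: C7H6N2.
M = 7×12.011 + 6×1.008 + 2×14.007 = 118.14 g/mol.

118.14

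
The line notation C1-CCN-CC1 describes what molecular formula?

C5H11N

Heavy atoms from the SMILES: 5 C, 1 N.
Implicit hydrogens by atom environment:
  5 × C: 2 H each → 10
  1 × N: 1 H
  Total hydrogens = 11.
Molecular formula: C5H11N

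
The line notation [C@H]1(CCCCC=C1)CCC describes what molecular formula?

C10H18

Heavy atoms from the SMILES: 10 C.
Implicit hydrogens by atom environment:
  6 × C: 2 H each → 12
  3 × C: 1 H each → 3
  1 × C: 3 H
  Total hydrogens = 18.
Molecular formula: C10H18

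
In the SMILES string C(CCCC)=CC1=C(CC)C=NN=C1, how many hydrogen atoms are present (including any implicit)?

Hydrogens are implicit in SMILES; fill each atom to its normal valence:
  4 × C: 2 H each → 8
  2 × C: 3 H each → 6
  2 × C (aromatic): 1 H each → 2
  2 × C: 1 H each → 2
  2 × C (aromatic): no H
  2 × N (aromatic): no H
  Total hydrogens = 18.

18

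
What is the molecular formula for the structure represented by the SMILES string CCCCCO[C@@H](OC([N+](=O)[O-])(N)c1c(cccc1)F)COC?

Heavy atoms from the SMILES: 15 C, 1 F, 2 N, 5 O.
Implicit hydrogens by atom environment:
  5 × C: 2 H each → 10
  4 × C (aromatic): 1 H each → 4
  4 × O: no H
  2 × C: 3 H each → 6
  2 × C (aromatic): no H
  1 × C: 1 H
  1 × C: no H
  1 × F: no H
  1 × N: 2 H
  1 × N (charge +1): no H
  1 × O (charge -1): no H
  Total hydrogens = 23.
Molecular formula: C15H23FN2O5

C15H23FN2O5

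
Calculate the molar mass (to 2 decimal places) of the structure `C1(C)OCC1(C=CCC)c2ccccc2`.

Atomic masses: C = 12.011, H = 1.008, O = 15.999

202.30

Molecular formula: C14H18O.
M = 14×12.011 + 18×1.008 + 1×15.999 = 202.30 g/mol.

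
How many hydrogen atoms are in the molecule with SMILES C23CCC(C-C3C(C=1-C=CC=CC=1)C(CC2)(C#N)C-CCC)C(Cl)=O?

Hydrogens are implicit in SMILES; fill each atom to its normal valence:
  8 × C: 2 H each → 16
  5 × C (aromatic): 1 H each → 5
  4 × C: 1 H each → 4
  3 × C: no H
  1 × C: 3 H
  1 × C (aromatic): no H
  1 × Cl: no H
  1 × N: no H
  1 × O: no H
  Total hydrogens = 28.

28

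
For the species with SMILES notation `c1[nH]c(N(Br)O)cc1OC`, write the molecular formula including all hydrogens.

Heavy atoms from the SMILES: 1 Br, 5 C, 2 N, 2 O.
Implicit hydrogens by atom environment:
  2 × C (aromatic): 1 H each → 2
  2 × C (aromatic): no H
  1 × Br: no H
  1 × C: 3 H
  1 × N (aromatic): 1 H
  1 × N: no H
  1 × O: 1 H
  1 × O: no H
  Total hydrogens = 7.
Molecular formula: C5H7BrN2O2

C5H7BrN2O2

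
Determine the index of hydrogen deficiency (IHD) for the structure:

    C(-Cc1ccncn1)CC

Molecular formula from the SMILES: C8H12N2.
DoU = (2C + 2 + N − H − X)/2 = (2·8 + 2 + 2 − 12 − 0)/2 = 8/2 = 4.
(Structurally: 1 ring(s) + 3 π bond(s) = 4.)

4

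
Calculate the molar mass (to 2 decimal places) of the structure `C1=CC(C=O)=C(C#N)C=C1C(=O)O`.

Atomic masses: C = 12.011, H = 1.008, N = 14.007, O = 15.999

Molecular formula: C9H5NO3.
M = 9×12.011 + 5×1.008 + 1×14.007 + 3×15.999 = 175.14 g/mol.

175.14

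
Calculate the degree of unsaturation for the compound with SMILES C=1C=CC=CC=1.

Molecular formula from the SMILES: C6H6.
DoU = (2C + 2 + N − H − X)/2 = (2·6 + 2 + 0 − 6 − 0)/2 = 8/2 = 4.
(Structurally: 1 ring(s) + 3 π bond(s) = 4.)

4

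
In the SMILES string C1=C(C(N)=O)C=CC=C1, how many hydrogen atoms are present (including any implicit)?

Hydrogens are implicit in SMILES; fill each atom to its normal valence:
  5 × C (aromatic): 1 H each → 5
  1 × C (aromatic): no H
  1 × C: no H
  1 × N: 2 H
  1 × O: no H
  Total hydrogens = 7.

7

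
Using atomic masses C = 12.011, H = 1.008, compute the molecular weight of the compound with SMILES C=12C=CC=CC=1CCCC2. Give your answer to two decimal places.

Molecular formula: C10H12.
M = 10×12.011 + 12×1.008 = 132.21 g/mol.

132.21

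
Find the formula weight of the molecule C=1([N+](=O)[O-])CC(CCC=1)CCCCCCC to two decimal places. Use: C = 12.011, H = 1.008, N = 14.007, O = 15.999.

Molecular formula: C13H23NO2.
M = 13×12.011 + 23×1.008 + 1×14.007 + 2×15.999 = 225.33 g/mol.

225.33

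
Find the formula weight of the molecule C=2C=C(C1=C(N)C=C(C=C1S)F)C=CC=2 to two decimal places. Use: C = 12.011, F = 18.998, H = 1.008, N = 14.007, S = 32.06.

Molecular formula: C12H10FNS.
M = 12×12.011 + 1×18.998 + 10×1.008 + 1×14.007 + 1×32.06 = 219.28 g/mol.

219.28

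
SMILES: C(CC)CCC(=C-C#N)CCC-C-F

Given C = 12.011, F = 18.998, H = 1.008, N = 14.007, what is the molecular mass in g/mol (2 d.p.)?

197.30

Molecular formula: C12H20FN.
M = 12×12.011 + 1×18.998 + 20×1.008 + 1×14.007 = 197.30 g/mol.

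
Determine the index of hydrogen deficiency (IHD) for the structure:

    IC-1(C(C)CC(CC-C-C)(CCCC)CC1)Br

1

Molecular formula from the SMILES: C15H28BrI.
DoU = (2C + 2 + N − H − X)/2 = (2·15 + 2 + 0 − 28 − 2)/2 = 2/2 = 1.
(Structurally: 1 ring(s) + 0 π bond(s) = 1.)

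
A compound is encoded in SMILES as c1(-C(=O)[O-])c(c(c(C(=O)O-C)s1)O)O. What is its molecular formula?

Heavy atoms from the SMILES: 7 C, 6 O, 1 S.
Implicit hydrogens by atom environment:
  4 × C (aromatic): no H
  3 × O: no H
  2 × C: no H
  2 × O: 1 H each → 2
  1 × C: 3 H
  1 × O (charge -1): no H
  1 × S (aromatic): no H
  Total hydrogens = 5.
Net charge -1.
Molecular formula: C7H5O6S-

C7H5O6S-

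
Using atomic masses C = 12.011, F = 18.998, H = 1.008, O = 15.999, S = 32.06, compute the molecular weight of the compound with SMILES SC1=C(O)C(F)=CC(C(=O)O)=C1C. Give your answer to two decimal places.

202.20

Molecular formula: C8H7FO3S.
M = 8×12.011 + 1×18.998 + 7×1.008 + 3×15.999 + 1×32.06 = 202.20 g/mol.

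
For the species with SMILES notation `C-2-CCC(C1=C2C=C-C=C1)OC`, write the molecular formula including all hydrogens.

C11H14O

Heavy atoms from the SMILES: 11 C, 1 O.
Implicit hydrogens by atom environment:
  4 × C (aromatic): 1 H each → 4
  3 × C: 2 H each → 6
  2 × C (aromatic): no H
  1 × C: 3 H
  1 × C: 1 H
  1 × O: no H
  Total hydrogens = 14.
Molecular formula: C11H14O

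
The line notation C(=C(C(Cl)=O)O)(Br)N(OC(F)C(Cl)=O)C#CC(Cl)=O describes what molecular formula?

C8H2BrCl3FNO5

Heavy atoms from the SMILES: 1 Br, 8 C, 3 Cl, 1 F, 1 N, 5 O.
Implicit hydrogens by atom environment:
  7 × C: no H
  4 × O: no H
  3 × Cl: no H
  1 × Br: no H
  1 × C: 1 H
  1 × F: no H
  1 × N: no H
  1 × O: 1 H
  Total hydrogens = 2.
Molecular formula: C8H2BrCl3FNO5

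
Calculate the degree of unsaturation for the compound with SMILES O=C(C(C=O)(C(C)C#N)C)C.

4

Molecular formula from the SMILES: C8H11NO2.
DoU = (2C + 2 + N − H − X)/2 = (2·8 + 2 + 1 − 11 − 0)/2 = 8/2 = 4.
(Structurally: 0 ring(s) + 4 π bond(s) = 4.)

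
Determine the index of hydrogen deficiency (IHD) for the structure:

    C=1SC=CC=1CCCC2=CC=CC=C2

Molecular formula from the SMILES: C13H14S.
DoU = (2C + 2 + N − H − X)/2 = (2·13 + 2 + 0 − 14 − 0)/2 = 14/2 = 7.
(Structurally: 2 ring(s) + 5 π bond(s) = 7.)

7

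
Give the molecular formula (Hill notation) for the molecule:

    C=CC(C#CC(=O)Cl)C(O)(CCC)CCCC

Heavy atoms from the SMILES: 14 C, 1 Cl, 2 O.
Implicit hydrogens by atom environment:
  6 × C: 2 H each → 12
  4 × C: no H
  2 × C: 3 H each → 6
  2 × C: 1 H each → 2
  1 × Cl: no H
  1 × O: 1 H
  1 × O: no H
  Total hydrogens = 21.
Molecular formula: C14H21ClO2

C14H21ClO2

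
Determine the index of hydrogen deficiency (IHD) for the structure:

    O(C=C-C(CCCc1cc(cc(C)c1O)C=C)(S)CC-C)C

Molecular formula from the SMILES: C19H28O2S.
DoU = (2C + 2 + N − H − X)/2 = (2·19 + 2 + 0 − 28 − 0)/2 = 12/2 = 6.
(Structurally: 1 ring(s) + 5 π bond(s) = 6.)

6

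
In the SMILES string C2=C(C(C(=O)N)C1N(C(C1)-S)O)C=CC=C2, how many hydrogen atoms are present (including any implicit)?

Hydrogens are implicit in SMILES; fill each atom to its normal valence:
  5 × C (aromatic): 1 H each → 5
  3 × C: 1 H each → 3
  1 × C: 2 H
  1 × C: no H
  1 × C (aromatic): no H
  1 × N: 2 H
  1 × N: no H
  1 × O: 1 H
  1 × O: no H
  1 × S: 1 H
  Total hydrogens = 14.

14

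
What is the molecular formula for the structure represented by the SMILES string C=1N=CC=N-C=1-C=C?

Heavy atoms from the SMILES: 6 C, 2 N.
Implicit hydrogens by atom environment:
  3 × C (aromatic): 1 H each → 3
  2 × N (aromatic): no H
  1 × C: 2 H
  1 × C: 1 H
  1 × C (aromatic): no H
  Total hydrogens = 6.
Molecular formula: C6H6N2

C6H6N2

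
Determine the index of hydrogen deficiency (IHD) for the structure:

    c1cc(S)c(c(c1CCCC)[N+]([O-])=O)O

Molecular formula from the SMILES: C10H13NO3S.
DoU = (2C + 2 + N − H − X)/2 = (2·10 + 2 + 1 − 13 − 0)/2 = 10/2 = 5.
(Structurally: 1 ring(s) + 4 π bond(s) = 5.)

5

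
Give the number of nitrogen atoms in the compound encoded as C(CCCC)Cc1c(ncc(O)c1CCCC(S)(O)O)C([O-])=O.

1

The symbol for nitrogen appears 1 time in the SMILES.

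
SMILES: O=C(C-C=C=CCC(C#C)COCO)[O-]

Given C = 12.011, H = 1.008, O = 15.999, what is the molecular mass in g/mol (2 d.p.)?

209.22

Molecular formula: C11H13O4-.
M = 11×12.011 + 13×1.008 + 4×15.999 = 209.22 g/mol.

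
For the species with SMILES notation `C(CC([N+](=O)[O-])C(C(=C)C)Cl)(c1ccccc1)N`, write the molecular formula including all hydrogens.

C13H17ClN2O2

Heavy atoms from the SMILES: 13 C, 1 Cl, 2 N, 2 O.
Implicit hydrogens by atom environment:
  5 × C (aromatic): 1 H each → 5
  3 × C: 1 H each → 3
  2 × C: 2 H each → 4
  1 × C: 3 H
  1 × C: no H
  1 × C (aromatic): no H
  1 × Cl: no H
  1 × N: 2 H
  1 × N (charge +1): no H
  1 × O: no H
  1 × O (charge -1): no H
  Total hydrogens = 17.
Molecular formula: C13H17ClN2O2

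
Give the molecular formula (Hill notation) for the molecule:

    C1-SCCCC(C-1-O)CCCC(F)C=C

Heavy atoms from the SMILES: 12 C, 1 F, 1 O, 1 S.
Implicit hydrogens by atom environment:
  8 × C: 2 H each → 16
  4 × C: 1 H each → 4
  1 × F: no H
  1 × O: 1 H
  1 × S: no H
  Total hydrogens = 21.
Molecular formula: C12H21FOS

C12H21FOS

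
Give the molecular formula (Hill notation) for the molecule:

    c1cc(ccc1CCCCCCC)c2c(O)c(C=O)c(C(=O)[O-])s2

C19H21O4S-

Heavy atoms from the SMILES: 19 C, 4 O, 1 S.
Implicit hydrogens by atom environment:
  6 × C: 2 H each → 12
  6 × C (aromatic): no H
  4 × C (aromatic): 1 H each → 4
  2 × O: no H
  1 × C: 3 H
  1 × C: 1 H
  1 × C: no H
  1 × O: 1 H
  1 × O (charge -1): no H
  1 × S (aromatic): no H
  Total hydrogens = 21.
Net charge -1.
Molecular formula: C19H21O4S-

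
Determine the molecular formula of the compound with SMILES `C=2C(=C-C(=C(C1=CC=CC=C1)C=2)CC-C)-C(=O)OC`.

C17H18O2

Heavy atoms from the SMILES: 17 C, 2 O.
Implicit hydrogens by atom environment:
  8 × C (aromatic): 1 H each → 8
  4 × C (aromatic): no H
  2 × C: 3 H each → 6
  2 × C: 2 H each → 4
  2 × O: no H
  1 × C: no H
  Total hydrogens = 18.
Molecular formula: C17H18O2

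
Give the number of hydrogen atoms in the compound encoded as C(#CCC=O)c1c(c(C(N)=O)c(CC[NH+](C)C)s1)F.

16

Hydrogens are implicit in SMILES; fill each atom to its normal valence:
  4 × C (aromatic): no H
  3 × C: 2 H each → 6
  3 × C: no H
  2 × C: 3 H each → 6
  2 × O: no H
  1 × C: 1 H
  1 × F: no H
  1 × N: 2 H
  1 × N (charge +1): 1 H
  1 × S (aromatic): no H
  Total hydrogens = 16.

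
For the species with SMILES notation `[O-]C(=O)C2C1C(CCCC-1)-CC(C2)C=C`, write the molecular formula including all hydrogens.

C13H19O2-

Heavy atoms from the SMILES: 13 C, 2 O.
Implicit hydrogens by atom environment:
  7 × C: 2 H each → 14
  5 × C: 1 H each → 5
  1 × C: no H
  1 × O: no H
  1 × O (charge -1): no H
  Total hydrogens = 19.
Net charge -1.
Molecular formula: C13H19O2-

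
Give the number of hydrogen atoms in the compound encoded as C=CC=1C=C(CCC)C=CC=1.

14

Hydrogens are implicit in SMILES; fill each atom to its normal valence:
  4 × C (aromatic): 1 H each → 4
  3 × C: 2 H each → 6
  2 × C (aromatic): no H
  1 × C: 3 H
  1 × C: 1 H
  Total hydrogens = 14.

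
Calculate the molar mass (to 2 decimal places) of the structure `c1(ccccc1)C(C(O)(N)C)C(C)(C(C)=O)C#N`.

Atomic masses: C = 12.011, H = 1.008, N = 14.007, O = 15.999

Molecular formula: C14H18N2O2.
M = 14×12.011 + 18×1.008 + 2×14.007 + 2×15.999 = 246.31 g/mol.

246.31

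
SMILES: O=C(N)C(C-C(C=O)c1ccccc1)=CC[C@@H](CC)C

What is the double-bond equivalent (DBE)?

7

Molecular formula from the SMILES: C17H23NO2.
DoU = (2C + 2 + N − H − X)/2 = (2·17 + 2 + 1 − 23 − 0)/2 = 14/2 = 7.
(Structurally: 1 ring(s) + 6 π bond(s) = 7.)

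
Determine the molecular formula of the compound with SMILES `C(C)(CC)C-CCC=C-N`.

C9H19N

Heavy atoms from the SMILES: 9 C, 1 N.
Implicit hydrogens by atom environment:
  4 × C: 2 H each → 8
  3 × C: 1 H each → 3
  2 × C: 3 H each → 6
  1 × N: 2 H
  Total hydrogens = 19.
Molecular formula: C9H19N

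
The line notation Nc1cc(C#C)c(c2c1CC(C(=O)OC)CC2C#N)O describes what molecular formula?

C15H14N2O3

Heavy atoms from the SMILES: 15 C, 2 N, 3 O.
Implicit hydrogens by atom environment:
  5 × C (aromatic): no H
  3 × C: 1 H each → 3
  3 × C: no H
  2 × C: 2 H each → 4
  2 × O: no H
  1 × C: 3 H
  1 × C (aromatic): 1 H
  1 × N: 2 H
  1 × N: no H
  1 × O: 1 H
  Total hydrogens = 14.
Molecular formula: C15H14N2O3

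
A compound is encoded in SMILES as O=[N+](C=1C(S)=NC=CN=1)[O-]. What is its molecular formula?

C4H3N3O2S

Heavy atoms from the SMILES: 4 C, 3 N, 2 O, 1 S.
Implicit hydrogens by atom environment:
  2 × C (aromatic): 1 H each → 2
  2 × C (aromatic): no H
  2 × N (aromatic): no H
  1 × N (charge +1): no H
  1 × O: no H
  1 × O (charge -1): no H
  1 × S: 1 H
  Total hydrogens = 3.
Molecular formula: C4H3N3O2S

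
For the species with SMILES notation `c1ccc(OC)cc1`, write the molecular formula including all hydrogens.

Heavy atoms from the SMILES: 7 C, 1 O.
Implicit hydrogens by atom environment:
  5 × C (aromatic): 1 H each → 5
  1 × C: 3 H
  1 × C (aromatic): no H
  1 × O: no H
  Total hydrogens = 8.
Molecular formula: C7H8O

C7H8O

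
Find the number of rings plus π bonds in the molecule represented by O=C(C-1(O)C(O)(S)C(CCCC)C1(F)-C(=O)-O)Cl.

Molecular formula from the SMILES: C10H14ClFO5S.
DoU = (2C + 2 + N − H − X)/2 = (2·10 + 2 + 0 − 14 − 2)/2 = 6/2 = 3.
(Structurally: 1 ring(s) + 2 π bond(s) = 3.)

3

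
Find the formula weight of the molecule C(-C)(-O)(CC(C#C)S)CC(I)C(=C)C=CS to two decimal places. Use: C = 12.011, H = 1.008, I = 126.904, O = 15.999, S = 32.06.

Molecular formula: C12H17IOS2.
M = 12×12.011 + 17×1.008 + 1×126.904 + 1×15.999 + 2×32.06 = 368.29 g/mol.

368.29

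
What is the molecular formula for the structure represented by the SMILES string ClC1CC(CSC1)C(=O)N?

C6H10ClNOS

Heavy atoms from the SMILES: 6 C, 1 Cl, 1 N, 1 O, 1 S.
Implicit hydrogens by atom environment:
  3 × C: 2 H each → 6
  2 × C: 1 H each → 2
  1 × C: no H
  1 × Cl: no H
  1 × N: 2 H
  1 × O: no H
  1 × S: no H
  Total hydrogens = 10.
Molecular formula: C6H10ClNOS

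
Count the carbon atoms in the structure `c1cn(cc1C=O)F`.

5

The symbol for carbon appears 5 times in the SMILES. Lowercase c denotes aromatic carbon and counts toward C.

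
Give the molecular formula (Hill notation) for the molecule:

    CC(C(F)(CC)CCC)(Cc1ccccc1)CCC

Heavy atoms from the SMILES: 18 C, 1 F.
Implicit hydrogens by atom environment:
  6 × C: 2 H each → 12
  5 × C (aromatic): 1 H each → 5
  4 × C: 3 H each → 12
  2 × C: no H
  1 × C (aromatic): no H
  1 × F: no H
  Total hydrogens = 29.
Molecular formula: C18H29F

C18H29F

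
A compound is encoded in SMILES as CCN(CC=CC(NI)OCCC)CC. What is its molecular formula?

Heavy atoms from the SMILES: 11 C, 1 I, 2 N, 1 O.
Implicit hydrogens by atom environment:
  5 × C: 2 H each → 10
  3 × C: 3 H each → 9
  3 × C: 1 H each → 3
  1 × I: no H
  1 × N: 1 H
  1 × N: no H
  1 × O: no H
  Total hydrogens = 23.
Molecular formula: C11H23IN2O

C11H23IN2O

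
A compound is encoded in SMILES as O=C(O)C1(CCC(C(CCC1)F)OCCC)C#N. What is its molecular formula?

Heavy atoms from the SMILES: 13 C, 1 F, 1 N, 3 O.
Implicit hydrogens by atom environment:
  7 × C: 2 H each → 14
  3 × C: no H
  2 × C: 1 H each → 2
  2 × O: no H
  1 × C: 3 H
  1 × F: no H
  1 × N: no H
  1 × O: 1 H
  Total hydrogens = 20.
Molecular formula: C13H20FNO3

C13H20FNO3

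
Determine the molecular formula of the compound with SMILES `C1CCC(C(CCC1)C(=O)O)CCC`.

Heavy atoms from the SMILES: 12 C, 2 O.
Implicit hydrogens by atom environment:
  8 × C: 2 H each → 16
  2 × C: 1 H each → 2
  1 × C: 3 H
  1 × C: no H
  1 × O: 1 H
  1 × O: no H
  Total hydrogens = 22.
Molecular formula: C12H22O2

C12H22O2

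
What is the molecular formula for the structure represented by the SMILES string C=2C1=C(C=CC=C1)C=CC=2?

C10H8

Heavy atoms from the SMILES: 10 C.
Implicit hydrogens by atom environment:
  8 × C (aromatic): 1 H each → 8
  2 × C (aromatic): no H
  Total hydrogens = 8.
Molecular formula: C10H8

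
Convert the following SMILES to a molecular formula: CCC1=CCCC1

Heavy atoms from the SMILES: 7 C.
Implicit hydrogens by atom environment:
  4 × C: 2 H each → 8
  1 × C: 3 H
  1 × C: 1 H
  1 × C: no H
  Total hydrogens = 12.
Molecular formula: C7H12

C7H12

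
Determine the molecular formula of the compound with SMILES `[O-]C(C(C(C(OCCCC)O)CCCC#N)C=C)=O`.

C14H22NO4-

Heavy atoms from the SMILES: 14 C, 1 N, 4 O.
Implicit hydrogens by atom environment:
  7 × C: 2 H each → 14
  4 × C: 1 H each → 4
  2 × C: no H
  2 × O: no H
  1 × C: 3 H
  1 × N: no H
  1 × O: 1 H
  1 × O (charge -1): no H
  Total hydrogens = 22.
Net charge -1.
Molecular formula: C14H22NO4-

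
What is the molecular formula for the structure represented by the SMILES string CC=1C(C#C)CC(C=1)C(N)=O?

Heavy atoms from the SMILES: 9 C, 1 N, 1 O.
Implicit hydrogens by atom environment:
  4 × C: 1 H each → 4
  3 × C: no H
  1 × C: 3 H
  1 × C: 2 H
  1 × N: 2 H
  1 × O: no H
  Total hydrogens = 11.
Molecular formula: C9H11NO

C9H11NO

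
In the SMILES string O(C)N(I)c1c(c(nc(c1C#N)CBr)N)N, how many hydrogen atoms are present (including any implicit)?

9

Hydrogens are implicit in SMILES; fill each atom to its normal valence:
  5 × C (aromatic): no H
  2 × N: 2 H each → 4
  2 × N: no H
  1 × Br: no H
  1 × C: 3 H
  1 × C: 2 H
  1 × C: no H
  1 × I: no H
  1 × N (aromatic): no H
  1 × O: no H
  Total hydrogens = 9.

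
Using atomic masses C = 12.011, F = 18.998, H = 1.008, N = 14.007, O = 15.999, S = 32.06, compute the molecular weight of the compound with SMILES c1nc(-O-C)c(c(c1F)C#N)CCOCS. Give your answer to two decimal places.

242.27

Molecular formula: C10H11FN2O2S.
M = 10×12.011 + 1×18.998 + 11×1.008 + 2×14.007 + 2×15.999 + 1×32.06 = 242.27 g/mol.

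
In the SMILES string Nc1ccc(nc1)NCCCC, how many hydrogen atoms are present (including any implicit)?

15

Hydrogens are implicit in SMILES; fill each atom to its normal valence:
  3 × C: 2 H each → 6
  3 × C (aromatic): 1 H each → 3
  2 × C (aromatic): no H
  1 × C: 3 H
  1 × N: 2 H
  1 × N: 1 H
  1 × N (aromatic): no H
  Total hydrogens = 15.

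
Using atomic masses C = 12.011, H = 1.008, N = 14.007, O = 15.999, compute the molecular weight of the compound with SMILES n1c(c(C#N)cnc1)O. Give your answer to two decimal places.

121.10

Molecular formula: C5H3N3O.
M = 5×12.011 + 3×1.008 + 3×14.007 + 1×15.999 = 121.10 g/mol.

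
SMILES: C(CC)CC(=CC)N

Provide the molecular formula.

Heavy atoms from the SMILES: 7 C, 1 N.
Implicit hydrogens by atom environment:
  3 × C: 2 H each → 6
  2 × C: 3 H each → 6
  1 × C: 1 H
  1 × C: no H
  1 × N: 2 H
  Total hydrogens = 15.
Molecular formula: C7H15N

C7H15N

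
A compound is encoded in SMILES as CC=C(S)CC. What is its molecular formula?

C5H10S

Heavy atoms from the SMILES: 5 C, 1 S.
Implicit hydrogens by atom environment:
  2 × C: 3 H each → 6
  1 × C: 2 H
  1 × C: 1 H
  1 × C: no H
  1 × S: 1 H
  Total hydrogens = 10.
Molecular formula: C5H10S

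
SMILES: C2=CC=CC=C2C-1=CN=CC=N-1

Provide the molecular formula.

C10H8N2

Heavy atoms from the SMILES: 10 C, 2 N.
Implicit hydrogens by atom environment:
  8 × C (aromatic): 1 H each → 8
  2 × C (aromatic): no H
  2 × N (aromatic): no H
  Total hydrogens = 8.
Molecular formula: C10H8N2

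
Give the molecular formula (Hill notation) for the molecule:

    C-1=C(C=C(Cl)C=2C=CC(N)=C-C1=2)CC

C12H12ClN

Heavy atoms from the SMILES: 12 C, 1 Cl, 1 N.
Implicit hydrogens by atom environment:
  5 × C (aromatic): 1 H each → 5
  5 × C (aromatic): no H
  1 × C: 3 H
  1 × C: 2 H
  1 × Cl: no H
  1 × N: 2 H
  Total hydrogens = 12.
Molecular formula: C12H12ClN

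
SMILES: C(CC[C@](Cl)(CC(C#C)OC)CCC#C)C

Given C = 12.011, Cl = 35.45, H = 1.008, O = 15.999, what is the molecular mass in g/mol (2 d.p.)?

240.77

Molecular formula: C14H21ClO.
M = 14×12.011 + 1×35.45 + 21×1.008 + 1×15.999 = 240.77 g/mol.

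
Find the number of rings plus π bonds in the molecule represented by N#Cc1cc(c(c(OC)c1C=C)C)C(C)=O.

Molecular formula from the SMILES: C13H13NO2.
DoU = (2C + 2 + N − H − X)/2 = (2·13 + 2 + 1 − 13 − 0)/2 = 16/2 = 8.
(Structurally: 1 ring(s) + 7 π bond(s) = 8.)

8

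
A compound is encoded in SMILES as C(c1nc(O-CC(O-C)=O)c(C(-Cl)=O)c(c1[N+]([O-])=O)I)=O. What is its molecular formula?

C10H6ClIN2O7

Heavy atoms from the SMILES: 10 C, 1 Cl, 1 I, 2 N, 7 O.
Implicit hydrogens by atom environment:
  6 × O: no H
  5 × C (aromatic): no H
  2 × C: no H
  1 × C: 3 H
  1 × C: 2 H
  1 × C: 1 H
  1 × Cl: no H
  1 × I: no H
  1 × N (aromatic): no H
  1 × N (charge +1): no H
  1 × O (charge -1): no H
  Total hydrogens = 6.
Molecular formula: C10H6ClIN2O7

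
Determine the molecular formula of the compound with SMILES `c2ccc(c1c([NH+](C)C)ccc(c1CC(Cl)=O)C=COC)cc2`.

C19H21ClNO2+

Heavy atoms from the SMILES: 19 C, 1 Cl, 1 N, 2 O.
Implicit hydrogens by atom environment:
  7 × C (aromatic): 1 H each → 7
  5 × C (aromatic): no H
  3 × C: 3 H each → 9
  2 × C: 1 H each → 2
  2 × O: no H
  1 × C: 2 H
  1 × C: no H
  1 × Cl: no H
  1 × N (charge +1): 1 H
  Total hydrogens = 21.
Net charge +1.
Molecular formula: C19H21ClNO2+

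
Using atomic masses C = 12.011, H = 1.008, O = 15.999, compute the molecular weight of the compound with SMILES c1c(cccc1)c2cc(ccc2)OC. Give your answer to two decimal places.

Molecular formula: C13H12O.
M = 13×12.011 + 12×1.008 + 1×15.999 = 184.24 g/mol.

184.24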